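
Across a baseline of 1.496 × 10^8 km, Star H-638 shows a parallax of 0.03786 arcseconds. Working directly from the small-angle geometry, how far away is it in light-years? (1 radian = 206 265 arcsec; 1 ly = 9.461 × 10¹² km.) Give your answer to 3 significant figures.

86.1 ly

θ = 0.03786″ = 0.03786/206265 = 1.8355 × 10^-7 rad.
d = B/θ = (1.496 × 10^8) / (1.8355 × 10^-7) = 8.1504 × 10^14 km = (8.1504 × 10^14) / (9.461 × 10^12) ly = 86.147 ly.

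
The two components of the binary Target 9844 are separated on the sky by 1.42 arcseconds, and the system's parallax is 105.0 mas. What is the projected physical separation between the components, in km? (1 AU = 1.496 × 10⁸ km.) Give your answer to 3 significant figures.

2.02 × 10^9 km

d = 1/p = 1/0.1050″ = 9.5238 pc.
At distance d (pc), an angle of θ arcsec spans θ·d AU: s = 1.42 × 9.5238 = 13.524 AU.
= 13.524 × 1.496 × 10⁸ km = 2.0232 × 10^9 km.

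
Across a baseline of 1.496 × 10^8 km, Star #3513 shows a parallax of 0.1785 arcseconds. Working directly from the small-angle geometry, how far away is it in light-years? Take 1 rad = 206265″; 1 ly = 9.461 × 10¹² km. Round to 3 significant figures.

θ = 0.1785″ = 0.1785/206265 = 8.6539 × 10^-7 rad.
d = B/θ = (1.496 × 10^8) / (8.6539 × 10^-7) = 1.7287 × 10^14 km = (1.7287 × 10^14) / (9.461 × 10^12) ly = 18.272 ly.

18.3 ly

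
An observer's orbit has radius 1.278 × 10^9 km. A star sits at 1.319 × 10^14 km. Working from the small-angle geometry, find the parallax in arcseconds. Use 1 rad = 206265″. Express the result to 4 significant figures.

θ ≈ B/d = (1.278 × 10^9) / (1.319 × 10^14) = 9.6892 × 10^-6 rad.
In arcseconds: 9.6892 × 10^-6 × 206265 = 1.9985″.

1.999 arcsec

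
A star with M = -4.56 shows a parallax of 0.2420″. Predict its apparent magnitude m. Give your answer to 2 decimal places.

m = -6.48

d = 1/p = 1/0.2420″ = 4.1322 pc.
m − M = 5 log₁₀ d − 5 = 5 log₁₀(4.1322) − 5 = 3.0809 − 5 = -1.9191.
m = M + (m − M) = -4.56 + (-1.9191) = -6.48.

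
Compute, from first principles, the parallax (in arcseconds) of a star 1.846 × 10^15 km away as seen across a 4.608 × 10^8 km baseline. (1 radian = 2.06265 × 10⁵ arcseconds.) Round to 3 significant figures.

0.0515 arcsec

θ ≈ B/d = (4.608 × 10^8) / (1.846 × 10^15) = 2.4962 × 10^-7 rad.
In arcseconds: 2.4962 × 10^-7 × 206265 = 0.051488″.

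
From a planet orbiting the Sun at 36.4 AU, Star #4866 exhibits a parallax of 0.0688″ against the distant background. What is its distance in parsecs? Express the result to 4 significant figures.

529.1 pc

With baseline B (in AU) and parallax p (in arcsec), d = B/p parsecs.
d = 36.4 / 0.0688 = 529.07 pc.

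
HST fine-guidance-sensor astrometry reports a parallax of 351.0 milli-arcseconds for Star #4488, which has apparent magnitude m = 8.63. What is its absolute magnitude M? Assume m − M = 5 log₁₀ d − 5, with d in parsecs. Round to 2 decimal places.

M = 11.36

d = 1/p = 1/0.3510″ = 2.849 pc.
m − M = 5 log₁₀(2.849) − 5 = 2.2735 − 5 = -2.7265.
M = m − (m − M) = 8.63 − (-2.7265) = 11.36.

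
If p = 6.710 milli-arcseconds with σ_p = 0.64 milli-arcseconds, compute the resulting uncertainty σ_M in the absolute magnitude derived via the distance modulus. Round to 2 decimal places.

M = m − 5 log₁₀ d + 5 = m + 5 log₁₀ p + 5, so ∂M/∂p = 5/(p ln 10).
σ_M = (5/ln 10) · (σ_p/p) = 2.1715 × 0.64/6.710 = 2.1715 × 0.09538 = 0.20712.

σ_M = 0.21 mag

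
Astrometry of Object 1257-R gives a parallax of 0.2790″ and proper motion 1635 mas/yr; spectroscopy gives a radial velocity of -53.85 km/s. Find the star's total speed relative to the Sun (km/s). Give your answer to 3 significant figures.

d = 1/p = 1/0.2790″ = 3.5842 pc.
μ = 1635 mas/yr = 1.635 ″/yr.
v_t = 4.740 μ d = 4.740 × 1.635 × 3.5842 = 27.777 km/s.
v = √(v_r² + v_t²) = √((-53.85)² + 27.777²) = √3671.38 = 60.592 km/s.

60.6 km/s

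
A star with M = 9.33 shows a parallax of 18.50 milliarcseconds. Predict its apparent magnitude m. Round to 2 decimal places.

m = 12.99

d = 1/p = 1/0.01850″ = 54.054 pc.
m − M = 5 log₁₀ d − 5 = 5 log₁₀(54.054) − 5 = 8.6641 − 5 = 3.6641.
m = M + (m − M) = 9.33 + 3.6641 = 12.99.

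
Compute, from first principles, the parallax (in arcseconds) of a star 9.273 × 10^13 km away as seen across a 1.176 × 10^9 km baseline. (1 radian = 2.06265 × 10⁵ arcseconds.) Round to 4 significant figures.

2.616 arcsec

θ ≈ B/d = (1.176 × 10^9) / (9.273 × 10^13) = 1.2682 × 10^-5 rad.
In arcseconds: 1.2682 × 10^-5 × 206265 = 2.6159″.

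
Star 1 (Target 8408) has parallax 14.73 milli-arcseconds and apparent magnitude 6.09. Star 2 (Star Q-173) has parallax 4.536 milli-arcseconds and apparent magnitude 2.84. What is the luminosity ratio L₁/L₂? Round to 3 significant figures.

L₁/L₂ = 0.00475

d₁ = 1/p₁ = 1/0.01473″ = 67.889 pc; d₂ = 1/p₂ = 1/0.004536″ = 220.46 pc.
M₁ = m₁ − 5 log₁₀ d₁ + 5 = 6.09 − 9.1590 + 5 = 1.9310.
M₂ = 2.84 − 11.7166 + 5 = -3.8766.
L₁/L₂ = 10^(0.4(M₂ − M₁)) = 10^(0.4 × (-5.8076)) = 10^(-2.32304) = 0.0047529.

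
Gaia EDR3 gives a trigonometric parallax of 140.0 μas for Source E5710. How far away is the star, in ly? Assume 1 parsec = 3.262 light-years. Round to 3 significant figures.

23300 ly

p = 140.0 μas = 0.0001400 arcsec.
d = 1/p = 1/0.0001400 = 7142.9 pc.
In light-years: 7142.9 × 3.262 = 23300 ly.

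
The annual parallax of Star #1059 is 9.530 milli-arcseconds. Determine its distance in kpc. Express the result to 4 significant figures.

p = 9.530 milli-arcseconds = 0.009530 arcsec.
d = 1/p = 1/0.009530 = 104.93 pc.
= 0.10493 kpc.

0.1049 kpc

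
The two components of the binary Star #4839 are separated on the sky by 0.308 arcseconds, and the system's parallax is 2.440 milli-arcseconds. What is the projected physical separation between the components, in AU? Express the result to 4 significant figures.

d = 1/p = 1/0.002440″ = 409.84 pc.
At distance d (pc), an angle of θ arcsec spans θ·d AU: s = 0.308 × 409.84 = 126.23 AU.

126.2 AU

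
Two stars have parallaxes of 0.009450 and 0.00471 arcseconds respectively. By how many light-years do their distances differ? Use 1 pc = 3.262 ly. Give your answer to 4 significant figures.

d_A = 1/0.009450″ = 105.82 pc; d_B = 1/0.004710″ = 212.31 pc.
|d_B − d_A| = |212.31 − 105.82| = 106.49 pc = 106.49 × 3.262 ly = 347.37 ly.

347.4 ly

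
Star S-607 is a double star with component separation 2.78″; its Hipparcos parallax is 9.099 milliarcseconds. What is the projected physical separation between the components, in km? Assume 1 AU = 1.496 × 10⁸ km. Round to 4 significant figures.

4.571 × 10^10 km

d = 1/p = 1/0.009099″ = 109.9 pc.
At distance d (pc), an angle of θ arcsec spans θ·d AU: s = 2.78 × 109.9 = 305.52 AU.
= 305.52 × 1.496 × 10⁸ km = 4.5706 × 10^10 km.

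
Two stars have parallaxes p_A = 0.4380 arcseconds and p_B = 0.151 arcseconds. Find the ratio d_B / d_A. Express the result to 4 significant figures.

Since d = 1/p, d_B/d_A = p_A/p_B.
= 0.4380 / 0.151 = 2.9007.

2.901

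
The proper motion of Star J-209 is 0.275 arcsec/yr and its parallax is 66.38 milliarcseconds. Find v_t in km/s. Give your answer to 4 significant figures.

d = 1/p = 1/0.06638″ = 15.065 pc.
v_t = 4.74 × μ × d = 4.74 × 0.275 × 15.065 = 19.637 km/s.

19.64 km/s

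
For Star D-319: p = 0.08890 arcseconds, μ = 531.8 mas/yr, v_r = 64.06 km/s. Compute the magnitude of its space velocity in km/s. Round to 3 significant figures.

d = 1/p = 1/0.08890″ = 11.249 pc.
μ = 531.8 mas/yr = 0.5318 ″/yr.
v_t = 4.740 μ d = 4.740 × 0.5318 × 11.249 = 28.356 km/s.
v = √(v_r² + v_t²) = √(64.06² + 28.356²) = √4907.75 = 70.055 km/s.

70.1 km/s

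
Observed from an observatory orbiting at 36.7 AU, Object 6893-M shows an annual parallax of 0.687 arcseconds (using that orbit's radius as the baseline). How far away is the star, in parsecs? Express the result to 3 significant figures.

53.4 pc

With baseline B (in AU) and parallax p (in arcsec), d = B/p parsecs.
d = 36.7 / 0.687 = 53.421 pc.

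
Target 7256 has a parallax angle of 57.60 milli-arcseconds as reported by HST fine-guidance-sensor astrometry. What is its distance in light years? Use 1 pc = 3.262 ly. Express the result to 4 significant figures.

p = 57.60 milli-arcseconds = 0.05760 arcsec.
d = 1/p = 1/0.05760 = 17.361 pc.
In light-years: 17.361 × 3.262 = 56.632 ly.

56.63 light years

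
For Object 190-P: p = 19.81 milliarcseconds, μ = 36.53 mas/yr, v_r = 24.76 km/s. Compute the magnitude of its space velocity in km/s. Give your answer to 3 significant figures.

d = 1/p = 1/0.01981″ = 50.48 pc.
μ = 36.53 mas/yr = 0.03653 ″/yr.
v_t = 4.740 μ d = 4.740 × 0.03653 × 50.48 = 8.7407 km/s.
v = √(v_r² + v_t²) = √(24.76² + 8.7407²) = √689.457 = 26.258 km/s.

26.3 km/s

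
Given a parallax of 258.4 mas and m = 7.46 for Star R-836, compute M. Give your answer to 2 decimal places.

d = 1/p = 1/0.2584″ = 3.87 pc.
m − M = 5 log₁₀(3.87) − 5 = 2.9386 − 5 = -2.0614.
M = m − (m − M) = 7.46 − (-2.0614) = 9.52.

M = 9.52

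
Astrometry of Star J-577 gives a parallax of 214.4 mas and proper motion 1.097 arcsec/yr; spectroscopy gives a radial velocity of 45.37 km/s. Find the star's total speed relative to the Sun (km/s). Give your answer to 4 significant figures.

51.45 km/s

d = 1/p = 1/0.2144″ = 4.6642 pc.
v_t = 4.740 μ d = 4.740 × 1.097 × 4.6642 = 24.253 km/s.
v = √(v_r² + v_t²) = √(45.37² + 24.253²) = √2646.64 = 51.446 km/s.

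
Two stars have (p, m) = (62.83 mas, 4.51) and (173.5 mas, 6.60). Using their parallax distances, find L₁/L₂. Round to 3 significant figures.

d₁ = 1/p₁ = 1/0.06283″ = 15.916 pc; d₂ = 1/p₂ = 1/0.1735″ = 5.7637 pc.
M₁ = m₁ − 5 log₁₀ d₁ + 5 = 4.51 − 6.0092 + 5 = 3.5008.
M₂ = 6.60 − 3.8035 + 5 = 7.7965.
L₁/L₂ = 10^(0.4(M₂ − M₁)) = 10^(0.4 × 4.2957) = 10^1.71828 = 52.273.

L₁/L₂ = 52.3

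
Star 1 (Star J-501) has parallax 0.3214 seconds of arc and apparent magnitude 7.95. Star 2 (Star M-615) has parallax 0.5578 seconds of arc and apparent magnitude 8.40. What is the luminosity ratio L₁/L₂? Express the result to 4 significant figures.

d₁ = 1/p₁ = 1/0.3214″ = 3.1114 pc; d₂ = 1/p₂ = 1/0.5578″ = 1.7928 pc.
M₁ = m₁ − 5 log₁₀ d₁ + 5 = 7.95 − 2.4648 + 5 = 10.4852.
M₂ = 8.40 − 1.2677 + 5 = 12.1323.
L₁/L₂ = 10^(0.4(M₂ − M₁)) = 10^(0.4 × 1.6471) = 10^0.65884 = 4.5587.

L₁/L₂ = 4.559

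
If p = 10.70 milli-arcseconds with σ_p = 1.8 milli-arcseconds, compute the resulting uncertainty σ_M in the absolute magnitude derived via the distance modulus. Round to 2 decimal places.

σ_M = 0.37 mag

M = m − 5 log₁₀ d + 5 = m + 5 log₁₀ p + 5, so ∂M/∂p = 5/(p ln 10).
σ_M = (5/ln 10) · (σ_p/p) = 2.1715 × 1.8/10.70 = 2.1715 × 0.16822 = 0.36529.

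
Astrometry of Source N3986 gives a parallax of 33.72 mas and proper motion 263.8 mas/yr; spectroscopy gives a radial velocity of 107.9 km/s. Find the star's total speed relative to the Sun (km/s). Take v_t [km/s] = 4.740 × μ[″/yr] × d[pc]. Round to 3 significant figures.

d = 1/p = 1/0.03372″ = 29.656 pc.
μ = 263.8 mas/yr = 0.2638 ″/yr.
v_t = 4.740 μ d = 4.740 × 0.2638 × 29.656 = 37.082 km/s.
v = √(v_r² + v_t²) = √(107.9² + 37.082²) = √13017.5 = 114.09 km/s.

114 km/s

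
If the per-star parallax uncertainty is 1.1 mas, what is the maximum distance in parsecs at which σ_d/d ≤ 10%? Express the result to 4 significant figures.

90.91 pc

σ_d/d = σ_p/p, so the condition is σ_p/p ≤ 0.10, i.e. p ≥ σ_p/0.10.
p_min = 1.1/0.10 = 11 mas = 0.011 arcsec.
d_max = 1/p_min = 1/0.011 = 90.909 pc.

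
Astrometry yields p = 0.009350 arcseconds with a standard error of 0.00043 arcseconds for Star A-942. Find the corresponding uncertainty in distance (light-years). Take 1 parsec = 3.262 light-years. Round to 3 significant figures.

d = 1/p, so σ_d = σ_p / p².
σ_d = 0.000430 / (0.009350)² = 0.000430 / 0.000087423 = 4.9186 pc = 4.9186 × 3.262 ly = 16.044 ly.

16.0 ly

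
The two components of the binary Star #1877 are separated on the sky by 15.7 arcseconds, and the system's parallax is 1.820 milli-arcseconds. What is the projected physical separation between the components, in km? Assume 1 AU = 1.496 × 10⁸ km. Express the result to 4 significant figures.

1.291 × 10^12 km

d = 1/p = 1/0.001820″ = 549.45 pc.
At distance d (pc), an angle of θ arcsec spans θ·d AU: s = 15.7 × 549.45 = 8626.4 AU.
= 8626.4 × 1.496 × 10⁸ km = 1.2905 × 10^12 km.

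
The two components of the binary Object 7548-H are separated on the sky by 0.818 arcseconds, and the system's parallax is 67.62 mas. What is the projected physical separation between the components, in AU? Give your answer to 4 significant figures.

d = 1/p = 1/0.06762″ = 14.789 pc.
At distance d (pc), an angle of θ arcsec spans θ·d AU: s = 0.818 × 14.789 = 12.097 AU.

12.10 AU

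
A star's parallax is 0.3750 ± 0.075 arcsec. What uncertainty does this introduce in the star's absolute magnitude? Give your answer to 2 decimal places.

σ_M = 0.43 mag

M = m − 5 log₁₀ d + 5 = m + 5 log₁₀ p + 5, so ∂M/∂p = 5/(p ln 10).
σ_M = (5/ln 10) · (σ_p/p) = 2.1715 × 0.075/0.3750 = 2.1715 × 0.2 = 0.4343.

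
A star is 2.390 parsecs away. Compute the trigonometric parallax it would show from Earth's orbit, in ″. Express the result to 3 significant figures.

p = 1/d = 1/2.39 = 0.41841 arcsec.

0.418 ″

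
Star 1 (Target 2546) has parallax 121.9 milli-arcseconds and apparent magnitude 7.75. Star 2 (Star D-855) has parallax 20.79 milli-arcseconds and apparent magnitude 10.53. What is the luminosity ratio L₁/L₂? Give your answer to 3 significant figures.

d₁ = 1/p₁ = 1/0.1219″ = 8.2034 pc; d₂ = 1/p₂ = 1/0.02079″ = 48.1 pc.
M₁ = m₁ − 5 log₁₀ d₁ + 5 = 7.75 − 4.5700 + 5 = 8.1800.
M₂ = 10.53 − 8.4107 + 5 = 7.1193.
L₁/L₂ = 10^(0.4(M₂ − M₁)) = 10^(0.4 × (-1.0607)) = 10^(-0.42428) = 0.37646.

L₁/L₂ = 0.376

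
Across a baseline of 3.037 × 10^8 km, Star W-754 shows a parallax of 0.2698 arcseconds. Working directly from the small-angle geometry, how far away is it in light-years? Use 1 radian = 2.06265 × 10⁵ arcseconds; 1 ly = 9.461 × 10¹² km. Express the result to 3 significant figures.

θ = 0.2698″ = 0.2698/206265 = 1.3080 × 10^-6 rad.
d = B/θ = (3.037 × 10^8) / (1.3080 × 10^-6) = 2.3219 × 10^14 km = (2.3219 × 10^14) / (9.461 × 10^12) ly = 24.542 ly.

24.5 ly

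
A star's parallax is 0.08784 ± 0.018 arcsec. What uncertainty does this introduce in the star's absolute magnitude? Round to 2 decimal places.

σ_M = 0.44 mag

M = m − 5 log₁₀ d + 5 = m + 5 log₁₀ p + 5, so ∂M/∂p = 5/(p ln 10).
σ_M = (5/ln 10) · (σ_p/p) = 2.1715 × 0.018/0.08784 = 2.1715 × 0.20492 = 0.44498.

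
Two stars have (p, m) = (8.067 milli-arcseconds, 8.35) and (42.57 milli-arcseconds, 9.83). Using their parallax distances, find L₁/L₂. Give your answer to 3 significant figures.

L₁/L₂ = 109

d₁ = 1/p₁ = 1/0.008067″ = 123.96 pc; d₂ = 1/p₂ = 1/0.04257″ = 23.491 pc.
M₁ = m₁ − 5 log₁₀ d₁ + 5 = 8.35 − 10.4664 + 5 = 2.8836.
M₂ = 9.83 − 6.8545 + 5 = 7.9755.
L₁/L₂ = 10^(0.4(M₂ − M₁)) = 10^(0.4 × 5.0919) = 10^2.03676 = 108.83.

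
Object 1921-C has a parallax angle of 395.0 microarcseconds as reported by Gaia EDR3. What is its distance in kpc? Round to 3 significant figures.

2.53 kpc

p = 395.0 microarcseconds = 0.0003950 arcsec.
d = 1/p = 1/0.0003950 = 2531.6 pc.
= 2.5316 kpc.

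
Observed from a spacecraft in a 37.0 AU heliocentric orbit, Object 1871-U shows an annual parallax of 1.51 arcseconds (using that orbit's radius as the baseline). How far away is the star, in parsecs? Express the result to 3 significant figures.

With baseline B (in AU) and parallax p (in arcsec), d = B/p parsecs.
d = 37.0 / 1.51 = 24.503 pc.

24.5 pc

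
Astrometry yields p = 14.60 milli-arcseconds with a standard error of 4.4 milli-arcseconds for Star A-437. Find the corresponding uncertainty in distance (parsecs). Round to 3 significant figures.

d = 1/p, so σ_d = σ_p / p².
σ_d = 0.00440 / (0.01460)² = 0.00440 / 0.00021316 = 20.642 pc.

20.6 pc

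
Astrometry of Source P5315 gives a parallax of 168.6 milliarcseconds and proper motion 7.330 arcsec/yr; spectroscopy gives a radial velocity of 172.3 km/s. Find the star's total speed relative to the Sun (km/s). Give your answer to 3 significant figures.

d = 1/p = 1/0.1686″ = 5.9312 pc.
v_t = 4.740 μ d = 4.740 × 7.330 × 5.9312 = 206.07 km/s.
v = √(v_r² + v_t²) = √(172.3² + 206.07²) = √72152.1 = 268.61 km/s.

269 km/s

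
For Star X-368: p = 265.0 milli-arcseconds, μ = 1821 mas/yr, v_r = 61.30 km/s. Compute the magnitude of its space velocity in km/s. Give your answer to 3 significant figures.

69.4 km/s

d = 1/p = 1/0.2650″ = 3.7736 pc.
μ = 1821 mas/yr = 1.821 ″/yr.
v_t = 4.740 μ d = 4.740 × 1.821 × 3.7736 = 32.572 km/s.
v = √(v_r² + v_t²) = √(61.30² + 32.572²) = √4818.63 = 69.416 km/s.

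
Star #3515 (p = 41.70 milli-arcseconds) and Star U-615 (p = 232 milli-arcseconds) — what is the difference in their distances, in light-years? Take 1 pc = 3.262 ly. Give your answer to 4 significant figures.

64.17 ly

d_A = 1/0.04170″ = 23.981 pc; d_B = 1/0.2320″ = 4.3103 pc.
|d_B − d_A| = |4.3103 − 23.981| = 19.671 pc = 19.671 × 3.262 ly = 64.167 ly.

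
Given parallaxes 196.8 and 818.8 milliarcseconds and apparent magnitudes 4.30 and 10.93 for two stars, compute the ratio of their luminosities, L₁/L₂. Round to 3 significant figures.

d₁ = 1/p₁ = 1/0.1968″ = 5.0813 pc; d₂ = 1/p₂ = 1/0.8188″ = 1.2213 pc.
M₁ = m₁ − 5 log₁₀ d₁ + 5 = 4.30 − 3.5299 + 5 = 5.7701.
M₂ = 10.93 − 0.4341 + 5 = 15.4959.
L₁/L₂ = 10^(0.4(M₂ − M₁)) = 10^(0.4 × 9.7258) = 10^3.89032 = 7768.2.

L₁/L₂ = 7770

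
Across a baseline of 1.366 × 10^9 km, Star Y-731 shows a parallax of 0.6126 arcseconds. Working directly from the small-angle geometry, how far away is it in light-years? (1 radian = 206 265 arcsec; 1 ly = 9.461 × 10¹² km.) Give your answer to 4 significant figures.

θ = 0.6126″ = 0.6126/206265 = 2.9700 × 10^-6 rad.
d = B/θ = (1.366 × 10^9) / (2.9700 × 10^-6) = 4.5993 × 10^14 km = (4.5993 × 10^14) / (9.461 × 10^12) ly = 48.613 ly.

48.61 ly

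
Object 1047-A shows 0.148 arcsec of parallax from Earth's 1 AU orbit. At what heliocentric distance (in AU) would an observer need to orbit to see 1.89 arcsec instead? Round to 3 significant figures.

12.8 AU

Parallax scales linearly with baseline: p ∝ B, so B = p_target / p_Earth × 1 AU.
B = 1.89 / 0.148 = 12.77 AU.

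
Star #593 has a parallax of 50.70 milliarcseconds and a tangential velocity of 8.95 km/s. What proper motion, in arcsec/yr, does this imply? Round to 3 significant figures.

0.0957 arcsec/yr

d = 1/p = 1/0.05070″ = 19.724 pc.
μ = v_t / (4.74 d) = 8.95 / (4.74 × 19.724) = 8.95 / 93.492 = 0.09573 ″/yr.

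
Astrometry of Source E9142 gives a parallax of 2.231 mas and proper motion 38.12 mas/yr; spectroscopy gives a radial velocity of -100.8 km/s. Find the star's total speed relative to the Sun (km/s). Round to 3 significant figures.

129 km/s

d = 1/p = 1/0.002231″ = 448.23 pc.
μ = 38.12 mas/yr = 0.03812 ″/yr.
v_t = 4.740 μ d = 4.740 × 0.03812 × 448.23 = 80.99 km/s.
v = √(v_r² + v_t²) = √((-100.8)² + 80.99²) = √16720 = 129.31 km/s.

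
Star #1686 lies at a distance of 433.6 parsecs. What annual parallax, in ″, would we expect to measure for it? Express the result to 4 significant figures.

0.002306 ″

p = 1/d = 1/433.6 = 0.0023063 arcsec.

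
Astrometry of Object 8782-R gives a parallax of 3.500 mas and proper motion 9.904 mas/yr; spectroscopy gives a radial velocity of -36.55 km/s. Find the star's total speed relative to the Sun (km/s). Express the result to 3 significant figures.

d = 1/p = 1/0.003500″ = 285.71 pc.
μ = 9.904 mas/yr = 0.009904 ″/yr.
v_t = 4.740 μ d = 4.740 × 0.009904 × 285.71 = 13.413 km/s.
v = √(v_r² + v_t²) = √((-36.55)² + 13.413²) = √1515.81 = 38.933 km/s.

38.9 km/s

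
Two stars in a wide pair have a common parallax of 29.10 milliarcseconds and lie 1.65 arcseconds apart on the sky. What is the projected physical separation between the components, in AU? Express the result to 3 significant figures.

56.7 AU

d = 1/p = 1/0.02910″ = 34.364 pc.
At distance d (pc), an angle of θ arcsec spans θ·d AU: s = 1.65 × 34.364 = 56.701 AU.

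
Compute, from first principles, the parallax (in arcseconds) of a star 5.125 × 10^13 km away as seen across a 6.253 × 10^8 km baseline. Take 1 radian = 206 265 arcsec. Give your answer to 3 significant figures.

2.52 arcsec

θ ≈ B/d = (6.253 × 10^8) / (5.125 × 10^13) = 1.2201 × 10^-5 rad.
In arcseconds: 1.2201 × 10^-5 × 206265 = 2.5166″.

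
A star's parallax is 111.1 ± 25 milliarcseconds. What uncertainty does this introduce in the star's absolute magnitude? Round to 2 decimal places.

σ_M = 0.49 mag

M = m − 5 log₁₀ d + 5 = m + 5 log₁₀ p + 5, so ∂M/∂p = 5/(p ln 10).
σ_M = (5/ln 10) · (σ_p/p) = 2.1715 × 25/111.1 = 2.1715 × 0.22502 = 0.48863.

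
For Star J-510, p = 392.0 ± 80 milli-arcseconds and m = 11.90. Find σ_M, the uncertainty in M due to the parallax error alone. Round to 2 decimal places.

σ_M = 0.44 mag

M = m − 5 log₁₀ d + 5 = m + 5 log₁₀ p + 5, so ∂M/∂p = 5/(p ln 10).
σ_M = (5/ln 10) · (σ_p/p) = 2.1715 × 80/392.0 = 2.1715 × 0.20408 = 0.44316.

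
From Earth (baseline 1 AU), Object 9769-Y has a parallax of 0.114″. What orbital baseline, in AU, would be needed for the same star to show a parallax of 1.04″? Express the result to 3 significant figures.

Parallax scales linearly with baseline: p ∝ B, so B = p_target / p_Earth × 1 AU.
B = 1.04 / 0.114 = 9.1228 AU.

9.12 AU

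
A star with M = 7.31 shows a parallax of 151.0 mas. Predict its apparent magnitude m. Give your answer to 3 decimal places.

m = 6.415

d = 1/p = 1/0.1510″ = 6.6225 pc.
m − M = 5 log₁₀ d − 5 = 5 log₁₀(6.6225) − 5 = 4.1051 − 5 = -0.8949.
m = M + (m − M) = 7.31 + (-0.8949) = 6.415.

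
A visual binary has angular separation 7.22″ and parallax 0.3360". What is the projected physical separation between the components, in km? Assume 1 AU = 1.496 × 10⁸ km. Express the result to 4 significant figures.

3.215 × 10^9 km

d = 1/p = 1/0.3360″ = 2.9762 pc.
At distance d (pc), an angle of θ arcsec spans θ·d AU: s = 7.22 × 2.9762 = 21.488 AU.
= 21.488 × 1.496 × 10⁸ km = 3.2146 × 10^9 km.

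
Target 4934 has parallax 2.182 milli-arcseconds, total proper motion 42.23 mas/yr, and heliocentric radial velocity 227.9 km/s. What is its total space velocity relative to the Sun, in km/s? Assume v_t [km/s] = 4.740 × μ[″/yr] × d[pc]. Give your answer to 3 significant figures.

d = 1/p = 1/0.002182″ = 458.3 pc.
μ = 42.23 mas/yr = 0.04223 ″/yr.
v_t = 4.740 μ d = 4.740 × 0.04223 × 458.3 = 91.738 km/s.
v = √(v_r² + v_t²) = √(227.9² + 91.738²) = √60354.3 = 245.67 km/s.

246 km/s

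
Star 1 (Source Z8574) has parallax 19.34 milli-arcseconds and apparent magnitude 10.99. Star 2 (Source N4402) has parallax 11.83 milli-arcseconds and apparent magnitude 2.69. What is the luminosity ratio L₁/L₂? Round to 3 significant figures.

d₁ = 1/p₁ = 1/0.01934″ = 51.706 pc; d₂ = 1/p₂ = 1/0.01183″ = 84.531 pc.
M₁ = m₁ − 5 log₁₀ d₁ + 5 = 10.99 − 8.5677 + 5 = 7.4223.
M₂ = 2.69 − 9.6351 + 5 = -1.9451.
L₁/L₂ = 10^(0.4(M₂ − M₁)) = 10^(0.4 × (-9.3674)) = 10^(-3.74696) = 0.00017908.

L₁/L₂ = 0.000179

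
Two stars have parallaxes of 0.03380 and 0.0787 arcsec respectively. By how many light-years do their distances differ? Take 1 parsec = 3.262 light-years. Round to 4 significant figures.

55.06 ly

d_A = 1/0.03380″ = 29.586 pc; d_B = 1/0.07870″ = 12.706 pc.
|d_B − d_A| = |12.706 − 29.586| = 16.88 pc = 16.88 × 3.262 ly = 55.063 ly.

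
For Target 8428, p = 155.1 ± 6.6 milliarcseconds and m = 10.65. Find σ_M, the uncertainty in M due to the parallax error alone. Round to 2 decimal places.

σ_M = 0.09 mag

M = m − 5 log₁₀ d + 5 = m + 5 log₁₀ p + 5, so ∂M/∂p = 5/(p ln 10).
σ_M = (5/ln 10) · (σ_p/p) = 2.1715 × 6.6/155.1 = 2.1715 × 0.042553 = 0.092404.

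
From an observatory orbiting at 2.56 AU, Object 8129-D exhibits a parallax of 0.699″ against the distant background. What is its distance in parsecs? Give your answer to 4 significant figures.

3.662 pc

With baseline B (in AU) and parallax p (in arcsec), d = B/p parsecs.
d = 2.56 / 0.699 = 3.6624 pc.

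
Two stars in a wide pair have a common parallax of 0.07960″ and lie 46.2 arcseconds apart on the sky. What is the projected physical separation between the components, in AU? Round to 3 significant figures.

580 AU

d = 1/p = 1/0.07960″ = 12.563 pc.
At distance d (pc), an angle of θ arcsec spans θ·d AU: s = 46.2 × 12.563 = 580.41 AU.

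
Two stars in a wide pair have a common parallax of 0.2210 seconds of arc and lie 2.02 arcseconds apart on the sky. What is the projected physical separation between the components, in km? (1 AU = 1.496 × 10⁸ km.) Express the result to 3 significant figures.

1.37 × 10^9 km

d = 1/p = 1/0.2210″ = 4.5249 pc.
At distance d (pc), an angle of θ arcsec spans θ·d AU: s = 2.02 × 4.5249 = 9.1403 AU.
= 9.1403 × 1.496 × 10⁸ km = 1.3674 × 10^9 km.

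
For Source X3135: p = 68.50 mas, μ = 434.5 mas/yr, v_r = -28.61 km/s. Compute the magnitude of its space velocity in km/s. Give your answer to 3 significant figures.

41.5 km/s

d = 1/p = 1/0.06850″ = 14.599 pc.
μ = 434.5 mas/yr = 0.4345 ″/yr.
v_t = 4.740 μ d = 4.740 × 0.4345 × 14.599 = 30.067 km/s.
v = √(v_r² + v_t²) = √((-28.61)² + 30.067²) = √1722.56 = 41.504 km/s.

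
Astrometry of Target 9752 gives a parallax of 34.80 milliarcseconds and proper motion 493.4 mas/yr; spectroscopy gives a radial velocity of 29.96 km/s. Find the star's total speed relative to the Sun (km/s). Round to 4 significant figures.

d = 1/p = 1/0.03480″ = 28.736 pc.
μ = 493.4 mas/yr = 0.4934 ″/yr.
v_t = 4.740 μ d = 4.740 × 0.4934 × 28.736 = 67.205 km/s.
v = √(v_r² + v_t²) = √(29.96² + 67.205²) = √5414.11 = 73.581 km/s.

73.58 km/s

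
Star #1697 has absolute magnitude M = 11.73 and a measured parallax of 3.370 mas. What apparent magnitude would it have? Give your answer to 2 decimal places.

m = 19.09

d = 1/p = 1/0.003370″ = 296.74 pc.
m − M = 5 log₁₀ d − 5 = 5 log₁₀(296.74) − 5 = 12.3619 − 5 = 7.3619.
m = M + (m − M) = 11.73 + 7.3619 = 19.09.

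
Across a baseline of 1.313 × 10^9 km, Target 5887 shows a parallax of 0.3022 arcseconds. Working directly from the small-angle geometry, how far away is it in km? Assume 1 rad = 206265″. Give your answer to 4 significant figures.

θ = 0.3022″ = 0.3022/206265 = 1.4651 × 10^-6 rad.
d = B/θ = (1.313 × 10^9) / (1.4651 × 10^-6) = 8.9618 × 10^14 km.

8.962 × 10^14 km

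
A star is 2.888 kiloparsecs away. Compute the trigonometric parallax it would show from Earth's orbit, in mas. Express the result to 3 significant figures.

d = 2.888 kpc = 2888 pc.
p = 1/d = 1/2888 = 0.00034626 arcsec.
= 0.00034626 × 1000 = 0.34626 mas.

0.346 mas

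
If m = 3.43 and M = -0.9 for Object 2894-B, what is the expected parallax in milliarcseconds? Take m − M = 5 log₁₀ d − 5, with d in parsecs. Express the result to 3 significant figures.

m − M = 3.43 − (-0.9) = 4.33.
d = 10^((m−M)/5 + 1) = 10^1.866 = 73.451 pc.
p = 1/d = 1/73.451 = 0.013615 arcsec = 13.615 mas.

13.6 mas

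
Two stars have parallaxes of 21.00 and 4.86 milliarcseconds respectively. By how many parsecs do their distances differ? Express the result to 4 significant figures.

d_A = 1/0.02100″ = 47.619 pc; d_B = 1/0.004860″ = 205.76 pc.
|d_B − d_A| = |205.76 − 47.619| = 158.14 pc.

158.1 pc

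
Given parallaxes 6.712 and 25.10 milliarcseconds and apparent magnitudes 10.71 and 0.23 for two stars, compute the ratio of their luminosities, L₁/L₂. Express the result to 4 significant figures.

L₁/L₂ = 0.0008988

d₁ = 1/p₁ = 1/0.006712″ = 148.99 pc; d₂ = 1/p₂ = 1/0.02510″ = 39.841 pc.
M₁ = m₁ − 5 log₁₀ d₁ + 5 = 10.71 − 10.8658 + 5 = 4.8442.
M₂ = 0.23 − 8.0017 + 5 = -2.7717.
L₁/L₂ = 10^(0.4(M₂ − M₁)) = 10^(0.4 × (-7.6159)) = 10^(-3.04636) = 0.00089875.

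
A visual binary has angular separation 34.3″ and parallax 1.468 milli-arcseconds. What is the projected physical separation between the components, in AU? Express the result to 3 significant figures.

23400 AU

d = 1/p = 1/0.001468″ = 681.2 pc.
At distance d (pc), an angle of θ arcsec spans θ·d AU: s = 34.3 × 681.2 = 23365 AU.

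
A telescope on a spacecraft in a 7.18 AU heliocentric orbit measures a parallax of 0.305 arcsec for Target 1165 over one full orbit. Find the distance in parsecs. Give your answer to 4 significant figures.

With baseline B (in AU) and parallax p (in arcsec), d = B/p parsecs.
d = 7.18 / 0.305 = 23.541 pc.

23.54 pc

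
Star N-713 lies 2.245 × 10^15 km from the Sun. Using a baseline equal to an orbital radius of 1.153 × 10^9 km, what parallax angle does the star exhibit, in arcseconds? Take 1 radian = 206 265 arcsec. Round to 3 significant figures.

θ ≈ B/d = (1.153 × 10^9) / (2.245 × 10^15) = 5.1359 × 10^-7 rad.
In arcseconds: 5.1359 × 10^-7 × 206265 = 0.10594″.

0.106 arcsec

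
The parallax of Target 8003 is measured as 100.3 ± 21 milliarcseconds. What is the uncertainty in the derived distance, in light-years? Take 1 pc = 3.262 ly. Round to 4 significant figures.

6.809 ly

d = 1/p, so σ_d = σ_p / p².
σ_d = 0.0210 / (0.1003)² = 0.0210 / 0.01006 = 2.0875 pc = 2.0875 × 3.262 ly = 6.8094 ly.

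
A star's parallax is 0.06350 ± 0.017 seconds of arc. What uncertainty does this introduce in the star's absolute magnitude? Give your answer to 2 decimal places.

σ_M = 0.58 mag

M = m − 5 log₁₀ d + 5 = m + 5 log₁₀ p + 5, so ∂M/∂p = 5/(p ln 10).
σ_M = (5/ln 10) · (σ_p/p) = 2.1715 × 0.017/0.06350 = 2.1715 × 0.26772 = 0.58135.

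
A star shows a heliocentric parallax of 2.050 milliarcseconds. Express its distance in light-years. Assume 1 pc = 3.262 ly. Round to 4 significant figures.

1591 light years

p = 2.050 milliarcseconds = 0.002050 arcsec.
d = 1/p = 1/0.002050 = 487.8 pc.
In light-years: 487.8 × 3.262 = 1591.2 ly.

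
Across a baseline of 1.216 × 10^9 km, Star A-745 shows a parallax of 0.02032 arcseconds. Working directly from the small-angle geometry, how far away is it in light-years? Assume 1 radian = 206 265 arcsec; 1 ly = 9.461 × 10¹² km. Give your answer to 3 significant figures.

1300 ly

θ = 0.02032″ = 0.02032/206265 = 9.8514 × 10^-8 rad.
d = B/θ = (1.216 × 10^9) / (9.8514 × 10^-8) = 1.2343 × 10^16 km = (1.2343 × 10^16) / (9.461 × 10^12) ly = 1304.6 ly.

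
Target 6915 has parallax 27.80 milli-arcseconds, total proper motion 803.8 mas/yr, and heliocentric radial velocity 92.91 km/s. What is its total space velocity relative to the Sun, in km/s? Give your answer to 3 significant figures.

166 km/s

d = 1/p = 1/0.02780″ = 35.971 pc.
μ = 803.8 mas/yr = 0.8038 ″/yr.
v_t = 4.740 μ d = 4.740 × 0.8038 × 35.971 = 137.05 km/s.
v = √(v_r² + v_t²) = √(92.91² + 137.05²) = √27415 = 165.57 km/s.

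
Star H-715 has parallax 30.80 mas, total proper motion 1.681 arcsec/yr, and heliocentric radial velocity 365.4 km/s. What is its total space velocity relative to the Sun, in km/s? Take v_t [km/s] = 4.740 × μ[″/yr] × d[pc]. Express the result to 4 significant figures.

d = 1/p = 1/0.03080″ = 32.468 pc.
v_t = 4.740 μ d = 4.740 × 1.681 × 32.468 = 258.7 km/s.
v = √(v_r² + v_t²) = √(365.4² + 258.7²) = √200443 = 447.71 km/s.

447.7 km/s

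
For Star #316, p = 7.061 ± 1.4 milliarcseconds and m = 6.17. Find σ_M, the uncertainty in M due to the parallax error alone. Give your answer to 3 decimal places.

σ_M = 0.431 mag

M = m − 5 log₁₀ d + 5 = m + 5 log₁₀ p + 5, so ∂M/∂p = 5/(p ln 10).
σ_M = (5/ln 10) · (σ_p/p) = 2.1715 × 1.4/7.061 = 2.1715 × 0.19827 = 0.43054.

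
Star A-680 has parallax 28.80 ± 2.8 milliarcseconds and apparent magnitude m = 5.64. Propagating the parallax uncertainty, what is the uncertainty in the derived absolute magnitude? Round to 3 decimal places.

σ_M = 0.211 mag

M = m − 5 log₁₀ d + 5 = m + 5 log₁₀ p + 5, so ∂M/∂p = 5/(p ln 10).
σ_M = (5/ln 10) · (σ_p/p) = 2.1715 × 2.8/28.80 = 2.1715 × 0.097222 = 0.21112.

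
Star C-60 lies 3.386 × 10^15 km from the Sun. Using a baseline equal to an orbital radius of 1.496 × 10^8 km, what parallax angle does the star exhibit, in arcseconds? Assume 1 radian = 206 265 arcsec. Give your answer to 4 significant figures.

0.009113 arcsec

θ ≈ B/d = (1.496 × 10^8) / (3.386 × 10^15) = 4.4182 × 10^-8 rad.
In arcseconds: 4.4182 × 10^-8 × 206265 = 0.0091132″.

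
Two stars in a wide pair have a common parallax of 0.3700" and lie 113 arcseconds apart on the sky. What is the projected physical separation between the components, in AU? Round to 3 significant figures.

305 AU

d = 1/p = 1/0.3700″ = 2.7027 pc.
At distance d (pc), an angle of θ arcsec spans θ·d AU: s = 113 × 2.7027 = 305.41 AU.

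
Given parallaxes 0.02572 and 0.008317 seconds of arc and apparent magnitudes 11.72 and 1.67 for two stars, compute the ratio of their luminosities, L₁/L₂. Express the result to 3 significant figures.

d₁ = 1/p₁ = 1/0.02572″ = 38.88 pc; d₂ = 1/p₂ = 1/0.008317″ = 120.24 pc.
M₁ = m₁ − 5 log₁₀ d₁ + 5 = 11.72 − 7.9486 + 5 = 8.7714.
M₂ = 1.67 − 10.4002 + 5 = -3.7302.
L₁/L₂ = 10^(0.4(M₂ − M₁)) = 10^(0.4 × (-12.5016)) = 10^(-5.00064) = 0.0000099853.

L₁/L₂ = 9.99 × 10^-6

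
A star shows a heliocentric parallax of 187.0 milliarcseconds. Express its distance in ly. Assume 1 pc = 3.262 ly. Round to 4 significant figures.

p = 187.0 milliarcseconds = 0.1870 arcsec.
d = 1/p = 1/0.1870 = 5.3476 pc.
In light-years: 5.3476 × 3.262 = 17.444 ly.

17.44 ly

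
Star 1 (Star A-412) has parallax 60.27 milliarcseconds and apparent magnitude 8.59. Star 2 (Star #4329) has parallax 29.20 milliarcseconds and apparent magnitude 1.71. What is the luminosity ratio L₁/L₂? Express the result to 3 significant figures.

d₁ = 1/p₁ = 1/0.06027″ = 16.592 pc; d₂ = 1/p₂ = 1/0.02920″ = 34.247 pc.
M₁ = m₁ − 5 log₁₀ d₁ + 5 = 8.59 − 6.0995 + 5 = 7.4905.
M₂ = 1.71 − 7.6731 + 5 = -0.9631.
L₁/L₂ = 10^(0.4(M₂ − M₁)) = 10^(0.4 × (-8.4536)) = 10^(-3.38144) = 0.00041549.

L₁/L₂ = 0.000415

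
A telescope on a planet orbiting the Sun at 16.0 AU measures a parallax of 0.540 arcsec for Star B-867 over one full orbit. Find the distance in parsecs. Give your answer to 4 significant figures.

29.63 pc

With baseline B (in AU) and parallax p (in arcsec), d = B/p parsecs.
d = 16.0 / 0.540 = 29.63 pc.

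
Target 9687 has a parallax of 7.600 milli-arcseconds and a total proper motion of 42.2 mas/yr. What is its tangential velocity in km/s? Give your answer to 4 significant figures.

26.32 km/s

d = 1/p = 1/0.007600″ = 131.58 pc.
μ = 42.2 mas/yr = 0.0422 ″/yr.
v_t = 4.74 × μ × d = 4.74 × 0.0422 × 131.58 = 26.32 km/s.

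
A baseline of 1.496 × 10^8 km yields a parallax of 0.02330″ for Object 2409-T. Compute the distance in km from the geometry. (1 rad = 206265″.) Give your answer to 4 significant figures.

θ = 0.02330″ = 0.02330/206265 = 1.1296 × 10^-7 rad.
d = B/θ = (1.496 × 10^8) / (1.1296 × 10^-7) = 1.3244 × 10^15 km.

1.324 × 10^15 km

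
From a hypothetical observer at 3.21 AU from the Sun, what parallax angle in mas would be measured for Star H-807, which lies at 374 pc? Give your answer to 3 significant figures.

p (arcsec) = B (AU) / d (pc).
p = 3.21 / 374 = 0.0085829 arcsec = 8.5829 mas.

8.58 mas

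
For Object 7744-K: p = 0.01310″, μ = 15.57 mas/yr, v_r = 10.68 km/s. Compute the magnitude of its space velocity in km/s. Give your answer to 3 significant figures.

12.1 km/s

d = 1/p = 1/0.01310″ = 76.336 pc.
μ = 15.57 mas/yr = 0.01557 ″/yr.
v_t = 4.740 μ d = 4.740 × 0.01557 × 76.336 = 5.6337 km/s.
v = √(v_r² + v_t²) = √(10.68² + 5.6337²) = √145.801 = 12.075 km/s.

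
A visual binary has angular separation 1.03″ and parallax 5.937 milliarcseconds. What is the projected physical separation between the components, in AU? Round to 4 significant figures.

d = 1/p = 1/0.005937″ = 168.44 pc.
At distance d (pc), an angle of θ arcsec spans θ·d AU: s = 1.03 × 168.44 = 173.49 AU.

173.5 AU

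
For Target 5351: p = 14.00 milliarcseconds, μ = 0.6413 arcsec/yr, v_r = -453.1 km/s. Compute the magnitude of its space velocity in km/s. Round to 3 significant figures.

502 km/s

d = 1/p = 1/0.01400″ = 71.429 pc.
v_t = 4.740 μ d = 4.740 × 0.6413 × 71.429 = 217.13 km/s.
v = √(v_r² + v_t²) = √((-453.1)² + 217.13²) = √252445 = 502.44 km/s.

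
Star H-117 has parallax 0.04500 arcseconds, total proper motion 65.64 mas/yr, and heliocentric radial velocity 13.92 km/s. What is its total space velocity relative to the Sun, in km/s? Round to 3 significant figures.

d = 1/p = 1/0.04500″ = 22.222 pc.
μ = 65.64 mas/yr = 0.06564 ″/yr.
v_t = 4.740 μ d = 4.740 × 0.06564 × 22.222 = 6.914 km/s.
v = √(v_r² + v_t²) = √(13.92² + 6.914²) = √241.57 = 15.543 km/s.

15.5 km/s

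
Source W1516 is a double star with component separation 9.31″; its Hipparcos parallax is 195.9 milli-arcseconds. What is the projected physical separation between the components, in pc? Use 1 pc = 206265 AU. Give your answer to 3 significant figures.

d = 1/p = 1/0.1959″ = 5.1046 pc.
At distance d (pc), an angle of θ arcsec spans θ·d AU: s = 9.31 × 5.1046 = 47.524 AU.
= 47.524 / 206265 = 0.00023040 pc.

0.000230 pc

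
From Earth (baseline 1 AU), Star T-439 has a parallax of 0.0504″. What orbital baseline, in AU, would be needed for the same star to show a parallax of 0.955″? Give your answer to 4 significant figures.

18.95 AU

Parallax scales linearly with baseline: p ∝ B, so B = p_target / p_Earth × 1 AU.
B = 0.955 / 0.0504 = 18.948 AU.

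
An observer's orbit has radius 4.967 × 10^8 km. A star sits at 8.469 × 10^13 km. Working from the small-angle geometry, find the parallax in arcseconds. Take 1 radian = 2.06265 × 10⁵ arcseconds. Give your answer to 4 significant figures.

θ ≈ B/d = (4.967 × 10^8) / (8.469 × 10^13) = 5.8649 × 10^-6 rad.
In arcseconds: 5.8649 × 10^-6 × 206265 = 1.2097″.

1.210 arcsec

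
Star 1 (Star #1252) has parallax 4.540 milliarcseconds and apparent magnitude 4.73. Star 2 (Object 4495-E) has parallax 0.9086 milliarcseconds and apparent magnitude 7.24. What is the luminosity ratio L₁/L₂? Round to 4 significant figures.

d₁ = 1/p₁ = 1/0.004540″ = 220.26 pc; d₂ = 1/p₂ = 1/0.0009086″ = 1100.6 pc.
M₁ = m₁ − 5 log₁₀ d₁ + 5 = 4.73 − 11.7147 + 5 = -1.9847.
M₂ = 7.24 − 15.2081 + 5 = -2.9681.
L₁/L₂ = 10^(0.4(M₂ − M₁)) = 10^(0.4 × (-0.9834)) = 10^(-0.39336) = 0.40424.

L₁/L₂ = 0.4042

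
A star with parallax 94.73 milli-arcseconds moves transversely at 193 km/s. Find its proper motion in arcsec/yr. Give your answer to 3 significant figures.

3.86 arcsec/yr

d = 1/p = 1/0.09473″ = 10.556 pc.
μ = v_t / (4.74 d) = 193 / (4.74 × 10.556) = 193 / 50.035 = 3.8573 ″/yr.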